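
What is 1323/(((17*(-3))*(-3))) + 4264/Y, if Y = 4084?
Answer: 168209/17357 ≈ 9.6911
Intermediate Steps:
1323/(((17*(-3))*(-3))) + 4264/Y = 1323/(((17*(-3))*(-3))) + 4264/4084 = 1323/((-51*(-3))) + 4264*(1/4084) = 1323/153 + 1066/1021 = 1323*(1/153) + 1066/1021 = 147/17 + 1066/1021 = 168209/17357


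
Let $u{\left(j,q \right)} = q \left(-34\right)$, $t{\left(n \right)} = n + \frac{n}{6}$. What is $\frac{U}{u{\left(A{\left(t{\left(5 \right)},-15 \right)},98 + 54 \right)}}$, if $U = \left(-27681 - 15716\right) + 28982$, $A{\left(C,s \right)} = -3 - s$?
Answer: $\frac{14415}{5168} \approx 2.7893$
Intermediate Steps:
$t{\left(n \right)} = \frac{7 n}{6}$ ($t{\left(n \right)} = n + n \frac{1}{6} = n + \frac{n}{6} = \frac{7 n}{6}$)
$u{\left(j,q \right)} = - 34 q$
$U = -14415$ ($U = \left(-27681 - 15716\right) + 28982 = -43397 + 28982 = -14415$)
$\frac{U}{u{\left(A{\left(t{\left(5 \right)},-15 \right)},98 + 54 \right)}} = - \frac{14415}{\left(-34\right) \left(98 + 54\right)} = - \frac{14415}{\left(-34\right) 152} = - \frac{14415}{-5168} = \left(-14415\right) \left(- \frac{1}{5168}\right) = \frac{14415}{5168}$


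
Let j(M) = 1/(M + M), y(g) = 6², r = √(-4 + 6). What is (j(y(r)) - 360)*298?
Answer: -3861931/36 ≈ -1.0728e+5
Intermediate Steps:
r = √2 ≈ 1.4142
y(g) = 36
j(M) = 1/(2*M)
(j(y(r)) - 360)*298 = ((½)/36 - 360)*298 = ((½)*(1/36) - 360)*298 = (1/72 - 360)*298 = -25919/72*298 = -3861931/36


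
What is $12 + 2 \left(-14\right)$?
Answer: $-16$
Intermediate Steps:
$12 + 2 \left(-14\right) = 12 - 28 = -16$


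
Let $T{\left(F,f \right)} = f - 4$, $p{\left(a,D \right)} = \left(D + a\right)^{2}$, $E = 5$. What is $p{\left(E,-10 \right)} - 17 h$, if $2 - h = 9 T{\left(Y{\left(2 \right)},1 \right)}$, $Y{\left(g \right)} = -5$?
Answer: $-468$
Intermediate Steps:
$T{\left(F,f \right)} = -4 + f$ ($T{\left(F,f \right)} = f - 4 = -4 + f$)
$h = 29$ ($h = 2 - 9 \left(-4 + 1\right) = 2 - 9 \left(-3\right) = 2 - -27 = 2 + 27 = 29$)
$p{\left(E,-10 \right)} - 17 h = \left(-10 + 5\right)^{2} - 493 = \left(-5\right)^{2} - 493 = 25 - 493 = -468$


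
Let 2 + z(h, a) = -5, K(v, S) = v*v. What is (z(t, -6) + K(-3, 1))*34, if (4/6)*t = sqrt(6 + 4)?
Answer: 68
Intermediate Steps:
K(v, S) = v**2
t = 3*sqrt(10)/2 (t = 3*sqrt(6 + 4)/2 = 3*sqrt(10)/2 ≈ 4.7434)
z(h, a) = -7 (z(h, a) = -2 - 5 = -7)
(z(t, -6) + K(-3, 1))*34 = (-7 + (-3)**2)*34 = (-7 + 9)*34 = 2*34 = 68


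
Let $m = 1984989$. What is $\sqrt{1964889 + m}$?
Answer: $\sqrt{3949878} \approx 1987.4$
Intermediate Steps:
$\sqrt{1964889 + m} = \sqrt{1964889 + 1984989} = \sqrt{3949878}$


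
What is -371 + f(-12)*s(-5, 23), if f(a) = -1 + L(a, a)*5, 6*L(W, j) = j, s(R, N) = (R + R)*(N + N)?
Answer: 4689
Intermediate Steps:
s(R, N) = 4*N*R (s(R, N) = (2*R)*(2*N) = 4*N*R)
L(W, j) = j/6
f(a) = -1 + 5*a/6 (f(a) = -1 + (a/6)*5 = -1 + 5*a/6)
-371 + f(-12)*s(-5, 23) = -371 + (-1 + (⅚)*(-12))*(4*23*(-5)) = -371 + (-1 - 10)*(-460) = -371 - 11*(-460) = -371 + 5060 = 4689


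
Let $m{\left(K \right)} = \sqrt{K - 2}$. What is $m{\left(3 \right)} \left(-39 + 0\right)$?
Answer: $-39$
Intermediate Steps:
$m{\left(K \right)} = \sqrt{-2 + K}$
$m{\left(3 \right)} \left(-39 + 0\right) = \sqrt{-2 + 3} \left(-39 + 0\right) = \sqrt{1} \left(-39\right) = 1 \left(-39\right) = -39$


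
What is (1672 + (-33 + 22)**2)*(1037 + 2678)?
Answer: 6660995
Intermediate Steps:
(1672 + (-33 + 22)**2)*(1037 + 2678) = (1672 + (-11)**2)*3715 = (1672 + 121)*3715 = 1793*3715 = 6660995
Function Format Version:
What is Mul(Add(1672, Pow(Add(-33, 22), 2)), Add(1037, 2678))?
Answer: 6660995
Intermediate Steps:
Mul(Add(1672, Pow(Add(-33, 22), 2)), Add(1037, 2678)) = Mul(Add(1672, Pow(-11, 2)), 3715) = Mul(Add(1672, 121), 3715) = Mul(1793, 3715) = 6660995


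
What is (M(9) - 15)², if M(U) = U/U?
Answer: 196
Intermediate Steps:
M(U) = 1
(M(9) - 15)² = (1 - 15)² = (-14)² = 196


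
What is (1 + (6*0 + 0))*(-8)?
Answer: -8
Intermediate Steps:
(1 + (6*0 + 0))*(-8) = (1 + (0 + 0))*(-8) = (1 + 0)*(-8) = 1*(-8) = -8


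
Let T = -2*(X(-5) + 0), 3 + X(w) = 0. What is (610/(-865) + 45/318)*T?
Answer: -31011/9169 ≈ -3.3822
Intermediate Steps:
X(w) = -3 (X(w) = -3 + 0 = -3)
T = 6 (T = -2*(-3 + 0) = -2*(-3) = 6)
(610/(-865) + 45/318)*T = (610/(-865) + 45/318)*6 = (610*(-1/865) + 45*(1/318))*6 = (-122/173 + 15/106)*6 = -10337/18338*6 = -31011/9169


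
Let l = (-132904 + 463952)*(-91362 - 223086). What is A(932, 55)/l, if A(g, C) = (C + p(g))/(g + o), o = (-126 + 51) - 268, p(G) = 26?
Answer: -27/20437785901952 ≈ -1.3211e-12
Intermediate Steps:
o = -343 (o = -75 - 268 = -343)
A(g, C) = (26 + C)/(-343 + g) (A(g, C) = (C + 26)/(g - 343) = (26 + C)/(-343 + g))
l = -104097381504 (l = 331048*(-314448) = -104097381504)
A(932, 55)/l = ((26 + 55)/(-343 + 932))/(-104097381504) = (81/589)*(-1/104097381504) = -27/20437785901952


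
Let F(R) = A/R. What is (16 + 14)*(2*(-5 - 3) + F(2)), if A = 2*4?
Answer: -360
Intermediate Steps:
A = 8
F(R) = 8/R
(16 + 14)*(2*(-5 - 3) + F(2)) = (16 + 14)*(2*(-5 - 3) + 8/2) = 30*(2*(-8) + 8*(½)) = 30*(-16 + 4) = 30*(-12) = -360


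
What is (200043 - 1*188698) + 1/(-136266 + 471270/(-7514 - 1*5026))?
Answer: 646380206047/56974897 ≈ 11345.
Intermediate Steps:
(200043 - 1*188698) + 1/(-136266 + 471270/(-7514 - 1*5026)) = (200043 - 188698) + 1/(-136266 + 471270/(-7514 - 5026)) = 11345 + 1/(-136266 + 471270/(-12540)) = 11345 + 1/(-136266 + 471270*(-1/12540)) = 11345 + 1/(-136266 - 15709/418) = 11345 + 1/(-56974897/418) = 11345 - 418/56974897 = 646380206047/56974897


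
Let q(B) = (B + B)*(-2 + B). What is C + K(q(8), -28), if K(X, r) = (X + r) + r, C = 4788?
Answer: 4828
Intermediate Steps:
q(B) = 2*B*(-2 + B) (q(B) = (2*B)*(-2 + B) = 2*B*(-2 + B))
K(X, r) = X + 2*r
C + K(q(8), -28) = 4788 + (2*8*(-2 + 8) + 2*(-28)) = 4788 + (2*8*6 - 56) = 4788 + (96 - 56) = 4788 + 40 = 4828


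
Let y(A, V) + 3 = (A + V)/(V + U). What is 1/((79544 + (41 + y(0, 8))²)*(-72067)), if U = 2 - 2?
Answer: -1/5842111355 ≈ -1.7117e-10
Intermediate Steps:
U = 0
y(A, V) = -3 + (A + V)/V (y(A, V) = -3 + (A + V)/(V + 0) = -3 + (A + V)/V)
1/((79544 + (41 + y(0, 8))²)*(-72067)) = 1/((79544 + (41 + (-2 + 0/8))²)*(-72067)) = -1/72067/(79544 + (41 + (-2 + 0*(⅛)))²) = -1/72067/(79544 + (41 + (-2 + 0))²) = -1/72067/(79544 + (41 - 2)²) = -1/72067/(79544 + 39²) = -1/72067/(79544 + 1521) = -1/72067/81065 = (1/81065)*(-1/72067) = -1/5842111355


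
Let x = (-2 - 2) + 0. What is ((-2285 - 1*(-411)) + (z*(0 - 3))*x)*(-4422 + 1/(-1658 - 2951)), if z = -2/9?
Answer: 114745024370/13827 ≈ 8.2986e+6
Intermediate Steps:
z = -2/9 (z = -2*1/9 = -2/9 ≈ -0.22222)
x = -4 (x = -4 + 0 = -4)
((-2285 - 1*(-411)) + (z*(0 - 3))*x)*(-4422 + 1/(-1658 - 2951)) = ((-2285 - 1*(-411)) - 2*(0 - 3)/9*(-4))*(-4422 + 1/(-1658 - 2951)) = ((-2285 + 411) - 2/9*(-3)*(-4))*(-4422 + 1/(-4609)) = (-1874 + (2/3)*(-4))*(-4422 - 1/4609) = (-1874 - 8/3)*(-20380999/4609) = -5630/3*(-20380999/4609) = 114745024370/13827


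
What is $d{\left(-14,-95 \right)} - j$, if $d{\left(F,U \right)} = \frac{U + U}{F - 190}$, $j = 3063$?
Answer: $- \frac{312331}{102} \approx -3062.1$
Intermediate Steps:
$d{\left(F,U \right)} = \frac{2 U}{-190 + F}$
$d{\left(-14,-95 \right)} - j = 2 \left(-95\right) \frac{1}{-190 - 14} - 3063 = 2 \left(-95\right) \frac{1}{-204} - 3063 = 2 \left(-95\right) \left(- \frac{1}{204}\right) - 3063 = \frac{95}{102} - 3063 = - \frac{312331}{102}$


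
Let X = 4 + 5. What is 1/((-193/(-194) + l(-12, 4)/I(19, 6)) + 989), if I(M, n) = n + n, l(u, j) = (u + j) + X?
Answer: 1164/1152451 ≈ 0.0010100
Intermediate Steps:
X = 9
l(u, j) = 9 + j + u (l(u, j) = (u + j) + 9 = (j + u) + 9 = 9 + j + u)
I(M, n) = 2*n
1/((-193/(-194) + l(-12, 4)/I(19, 6)) + 989) = 1/((-193/(-194) + (9 + 4 - 12)/((2*6))) + 989) = 1/((-193*(-1/194) + 1/12) + 989) = 1/((193/194 + 1*(1/12)) + 989) = 1/((193/194 + 1/12) + 989) = 1/(1255/1164 + 989) = 1/(1152451/1164) = 1164/1152451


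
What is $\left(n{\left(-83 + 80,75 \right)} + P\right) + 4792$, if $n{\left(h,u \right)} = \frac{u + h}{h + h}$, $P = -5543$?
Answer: $-763$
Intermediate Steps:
$n{\left(h,u \right)} = \frac{h + u}{2 h}$
$\left(n{\left(-83 + 80,75 \right)} + P\right) + 4792 = \left(\frac{\left(-83 + 80\right) + 75}{2 \left(-83 + 80\right)} - 5543\right) + 4792 = \left(\frac{-3 + 75}{2 \left(-3\right)} - 5543\right) + 4792 = \left(\frac{1}{2} \left(- \frac{1}{3}\right) 72 - 5543\right) + 4792 = \left(-12 - 5543\right) + 4792 = -5555 + 4792 = -763$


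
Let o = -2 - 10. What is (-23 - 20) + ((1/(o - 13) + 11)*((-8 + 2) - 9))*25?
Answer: -4153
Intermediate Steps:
o = -12
(-23 - 20) + ((1/(o - 13) + 11)*((-8 + 2) - 9))*25 = (-23 - 20) + ((1/(-12 - 13) + 11)*((-8 + 2) - 9))*25 = -43 + ((1/(-25) + 11)*(-6 - 9))*25 = -43 + ((-1/25 + 11)*(-15))*25 = -43 + ((274/25)*(-15))*25 = -43 - 822/5*25 = -43 - 4110 = -4153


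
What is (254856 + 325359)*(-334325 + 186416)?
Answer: -85819020435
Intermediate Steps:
(254856 + 325359)*(-334325 + 186416) = 580215*(-147909) = -85819020435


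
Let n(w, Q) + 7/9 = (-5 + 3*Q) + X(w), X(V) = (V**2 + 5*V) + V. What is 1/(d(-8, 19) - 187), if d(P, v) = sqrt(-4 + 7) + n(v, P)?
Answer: 20916/5400733 - 81*sqrt(3)/5400733 ≈ 0.0038468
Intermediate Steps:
X(V) = V**2 + 6*V
n(w, Q) = -52/9 + 3*Q + w*(6 + w) (n(w, Q) = -7/9 + ((-5 + 3*Q) + w*(6 + w)) = -7/9 + (-5 + 3*Q + w*(6 + w)) = -52/9 + 3*Q + w*(6 + w))
d(P, v) = -52/9 + sqrt(3) + 3*P + v*(6 + v) (d(P, v) = sqrt(-4 + 7) + (-52/9 + 3*P + v*(6 + v)) = sqrt(3) + (-52/9 + 3*P + v*(6 + v)) = -52/9 + sqrt(3) + 3*P + v*(6 + v))
1/(d(-8, 19) - 187) = 1/((-52/9 + sqrt(3) + 3*(-8) + 19*(6 + 19)) - 187) = 1/((-52/9 + sqrt(3) - 24 + 19*25) - 187) = 1/((-52/9 + sqrt(3) - 24 + 475) - 187) = 1/((4007/9 + sqrt(3)) - 187) = 1/(2324/9 + sqrt(3))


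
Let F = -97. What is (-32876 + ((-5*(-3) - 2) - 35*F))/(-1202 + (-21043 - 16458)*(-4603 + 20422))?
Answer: 29468/593229521 ≈ 4.9674e-5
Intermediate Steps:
(-32876 + ((-5*(-3) - 2) - 35*F))/(-1202 + (-21043 - 16458)*(-4603 + 20422)) = (-32876 + ((-5*(-3) - 2) - 35*(-97)))/(-1202 + (-21043 - 16458)*(-4603 + 20422)) = (-32876 + ((15 - 2) + 3395))/(-1202 - 37501*15819) = (-32876 + (13 + 3395))/(-1202 - 593228319) = (-32876 + 3408)/(-593229521) = -29468*(-1/593229521) = 29468/593229521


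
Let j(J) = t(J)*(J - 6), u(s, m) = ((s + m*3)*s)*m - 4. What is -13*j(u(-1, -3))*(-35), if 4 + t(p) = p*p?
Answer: -20966400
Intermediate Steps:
t(p) = -4 + p**2 (t(p) = -4 + p*p = -4 + p**2)
u(s, m) = -4 + m*s*(s + 3*m) (u(s, m) = ((s + 3*m)*s)*m - 4 = (s*(s + 3*m))*m - 4 = m*s*(s + 3*m) - 4 = -4 + m*s*(s + 3*m))
j(J) = (-6 + J)*(-4 + J**2) (j(J) = (-4 + J**2)*(J - 6) = (-4 + J**2)*(-6 + J) = (-6 + J)*(-4 + J**2))
-13*j(u(-1, -3))*(-35) = -13*(-6 + (-4 - 3*(-1)**2 + 3*(-1)*(-3)**2))*(-4 + (-4 - 3*(-1)**2 + 3*(-1)*(-3)**2)**2)*(-35) = -13*(-6 + (-4 - 3*1 + 3*(-1)*9))*(-4 + (-4 - 3*1 + 3*(-1)*9)**2)*(-35) = -13*(-6 + (-4 - 3 - 27))*(-4 + (-4 - 3 - 27)**2)*(-35) = -13*(-6 - 34)*(-4 + (-34)**2)*(-35) = -(-520)*(-4 + 1156)*(-35) = -(-520)*1152*(-35) = -13*(-46080)*(-35) = 599040*(-35) = -20966400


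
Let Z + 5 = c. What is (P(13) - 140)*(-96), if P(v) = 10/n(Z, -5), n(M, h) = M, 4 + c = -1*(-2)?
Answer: 95040/7 ≈ 13577.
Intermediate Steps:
c = -2 (c = -4 - 1*(-2) = -4 + 2 = -2)
Z = -7 (Z = -5 - 2 = -7)
P(v) = -10/7 (P(v) = 10/(-7) = 10*(-⅐) = -10/7)
(P(13) - 140)*(-96) = (-10/7 - 140)*(-96) = -990/7*(-96) = 95040/7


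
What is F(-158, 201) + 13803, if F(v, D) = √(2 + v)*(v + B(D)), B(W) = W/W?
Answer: 13803 - 314*I*√39 ≈ 13803.0 - 1960.9*I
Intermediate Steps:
B(W) = 1
F(v, D) = √(2 + v)*(1 + v) (F(v, D) = √(2 + v)*(v + 1) = √(2 + v)*(1 + v))
F(-158, 201) + 13803 = √(2 - 158)*(1 - 158) + 13803 = √(-156)*(-157) + 13803 = (2*I*√39)*(-157) + 13803 = -314*I*√39 + 13803 = 13803 - 314*I*√39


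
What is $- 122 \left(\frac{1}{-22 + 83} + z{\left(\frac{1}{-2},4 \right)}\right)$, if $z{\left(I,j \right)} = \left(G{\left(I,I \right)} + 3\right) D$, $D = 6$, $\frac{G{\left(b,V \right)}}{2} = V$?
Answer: $-1466$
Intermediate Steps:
$G{\left(b,V \right)} = 2 V$
$z{\left(I,j \right)} = 18 + 12 I$ ($z{\left(I,j \right)} = \left(2 I + 3\right) 6 = \left(3 + 2 I\right) 6 = 18 + 12 I$)
$- 122 \left(\frac{1}{-22 + 83} + z{\left(\frac{1}{-2},4 \right)}\right) = - 122 \left(\frac{1}{-22 + 83} + \left(18 + \frac{12}{-2}\right)\right) = - 122 \left(\frac{1}{61} + \left(18 + 12 \left(- \frac{1}{2}\right)\right)\right) = - 122 \left(\frac{1}{61} + \left(18 - 6\right)\right) = - 122 \left(\frac{1}{61} + 12\right) = \left(-122\right) \frac{733}{61} = -1466$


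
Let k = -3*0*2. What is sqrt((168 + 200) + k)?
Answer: 4*sqrt(23) ≈ 19.183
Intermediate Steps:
k = 0 (k = 0*2 = 0)
sqrt((168 + 200) + k) = sqrt((168 + 200) + 0) = sqrt(368 + 0) = sqrt(368) = 4*sqrt(23)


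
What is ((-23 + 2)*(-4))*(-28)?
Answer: -2352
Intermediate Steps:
((-23 + 2)*(-4))*(-28) = -21*(-4)*(-28) = 84*(-28) = -2352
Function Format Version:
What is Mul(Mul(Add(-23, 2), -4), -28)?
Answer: -2352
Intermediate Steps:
Mul(Mul(Add(-23, 2), -4), -28) = Mul(Mul(-21, -4), -28) = Mul(84, -28) = -2352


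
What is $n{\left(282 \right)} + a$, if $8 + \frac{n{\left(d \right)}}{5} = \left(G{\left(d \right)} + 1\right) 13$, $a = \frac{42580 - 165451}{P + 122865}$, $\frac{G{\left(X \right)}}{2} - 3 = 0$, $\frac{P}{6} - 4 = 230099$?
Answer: $\frac{207940858}{501161} \approx 414.92$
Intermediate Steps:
$P = 1380618$ ($P = 24 + 6 \cdot 230099 = 24 + 1380594 = 1380618$)
$G{\left(X \right)} = 6$ ($G{\left(X \right)} = 6 + 2 \cdot 0 = 6 + 0 = 6$)
$a = - \frac{40957}{501161}$ ($a = \frac{42580 - 165451}{1380618 + 122865} = - \frac{122871}{1503483} = \left(-122871\right) \frac{1}{1503483} = - \frac{40957}{501161} \approx -0.081724$)
$n{\left(d \right)} = 415$ ($n{\left(d \right)} = -40 + 5 \left(6 + 1\right) 13 = -40 + 5 \cdot 7 \cdot 13 = -40 + 5 \cdot 91 = -40 + 455 = 415$)
$n{\left(282 \right)} + a = 415 - \frac{40957}{501161} = \frac{207940858}{501161}$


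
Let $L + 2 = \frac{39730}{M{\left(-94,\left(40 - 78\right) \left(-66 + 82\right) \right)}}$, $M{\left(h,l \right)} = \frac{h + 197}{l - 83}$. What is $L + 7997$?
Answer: $- \frac{26629945}{103} \approx -2.5854 \cdot 10^{5}$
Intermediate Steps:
$M{\left(h,l \right)} = \frac{197 + h}{-83 + l}$
$L = - \frac{27453636}{103}$ ($L = -2 + \frac{39730}{\frac{1}{-83 + \left(40 - 78\right) \left(-66 + 82\right)} \left(197 - 94\right)} = -2 + \frac{39730}{\frac{1}{-83 - 608} \cdot 103} = -2 + \frac{39730}{\frac{1}{-691} \cdot 103} = -2 + \frac{39730}{\left(- \frac{1}{691}\right) 103} = -2 + \frac{39730}{- \frac{103}{691}} = -2 + 39730 \left(- \frac{691}{103}\right) = -2 - \frac{27453430}{103} = - \frac{27453636}{103} \approx -2.6654 \cdot 10^{5}$)
$L + 7997 = - \frac{27453636}{103} + 7997 = - \frac{26629945}{103}$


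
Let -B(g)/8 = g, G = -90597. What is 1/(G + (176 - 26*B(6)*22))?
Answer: -1/62965 ≈ -1.5882e-5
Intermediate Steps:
B(g) = -8*g
1/(G + (176 - 26*B(6)*22)) = 1/(-90597 + (176 - (-208)*6*22)) = 1/(-90597 + (176 - 26*(-48)*22)) = 1/(-90597 + (176 + 1248*22)) = 1/(-90597 + (176 + 27456)) = 1/(-90597 + 27632) = 1/(-62965) = -1/62965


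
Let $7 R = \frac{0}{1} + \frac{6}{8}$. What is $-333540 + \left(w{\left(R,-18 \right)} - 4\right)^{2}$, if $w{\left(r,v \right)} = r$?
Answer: $- \frac{261483479}{784} \approx -3.3353 \cdot 10^{5}$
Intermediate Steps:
$R = \frac{3}{28}$ ($R = \frac{\frac{0}{1} + \frac{6}{8}}{7} = \frac{0 \cdot 1 + 6 \cdot \frac{1}{8}}{7} = \frac{0 + \frac{3}{4}}{7} = \frac{1}{7} \cdot \frac{3}{4} = \frac{3}{28} \approx 0.10714$)
$-333540 + \left(w{\left(R,-18 \right)} - 4\right)^{2} = -333540 + \left(\frac{3}{28} - 4\right)^{2} = -333540 + \left(- \frac{109}{28}\right)^{2} = -333540 + \frac{11881}{784} = - \frac{261483479}{784}$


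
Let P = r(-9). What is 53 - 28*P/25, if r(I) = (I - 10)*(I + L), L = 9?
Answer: 53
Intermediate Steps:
r(I) = (-10 + I)*(9 + I) (r(I) = (I - 10)*(I + 9) = (-10 + I)*(9 + I))
P = 0 (P = -90 + (-9)**2 - 1*(-9) = -90 + 81 + 9 = 0)
53 - 28*P/25 = 53 - 0/25 = 53 - 28*0 = 53 + 0 = 53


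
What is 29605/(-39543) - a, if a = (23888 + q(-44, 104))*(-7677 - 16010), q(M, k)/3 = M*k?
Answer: 9516415186955/39543 ≈ 2.4066e+8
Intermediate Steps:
q(M, k) = 3*M*k (q(M, k) = 3*(M*k) = 3*M*k)
a = -240659920 (a = (23888 + 3*(-44)*104)*(-7677 - 16010) = (23888 - 13728)*(-23687) = 10160*(-23687) = -240659920)
29605/(-39543) - a = 29605/(-39543) - 1*(-240659920) = 29605*(-1/39543) + 240659920 = -29605/39543 + 240659920 = 9516415186955/39543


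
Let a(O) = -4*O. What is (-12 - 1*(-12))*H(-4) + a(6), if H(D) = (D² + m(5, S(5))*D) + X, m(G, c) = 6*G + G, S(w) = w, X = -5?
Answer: -24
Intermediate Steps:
m(G, c) = 7*G
H(D) = -5 + D² + 35*D (H(D) = (D² + (7*5)*D) - 5 = (D² + 35*D) - 5 = -5 + D² + 35*D)
(-12 - 1*(-12))*H(-4) + a(6) = (-12 - 1*(-12))*(-5 + (-4)² + 35*(-4)) - 4*6 = (-12 + 12)*(-5 + 16 - 140) - 24 = 0*(-129) - 24 = 0 - 24 = -24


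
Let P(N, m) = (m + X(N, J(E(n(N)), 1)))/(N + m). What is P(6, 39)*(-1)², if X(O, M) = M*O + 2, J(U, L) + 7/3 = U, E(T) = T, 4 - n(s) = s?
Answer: ⅓ ≈ 0.33333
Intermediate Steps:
n(s) = 4 - s
J(U, L) = -7/3 + U
X(O, M) = 2 + M*O
P(N, m) = (2 + m + N*(5/3 - N))/(N + m) (P(N, m) = (m + (2 + (-7/3 + (4 - N))*N))/(N + m) = (m + (2 + (5/3 - N)*N))/(N + m) = (m + (2 + N*(5/3 - N)))/(N + m) = (2 + m + N*(5/3 - N))/(N + m))
P(6, 39)*(-1)² = ((2 + 39 - ⅓*6*(-5 + 3*6))/(6 + 39))*(-1)² = ((2 + 39 - ⅓*6*(-5 + 18))/45)*1 = ((2 + 39 - ⅓*6*13)/45)*1 = ((2 + 39 - 26)/45)*1 = ((1/45)*15)*1 = (⅓)*1 = ⅓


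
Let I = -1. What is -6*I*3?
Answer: 18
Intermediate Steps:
-6*I*3 = -6*(-1)*3 = 6*3 = 18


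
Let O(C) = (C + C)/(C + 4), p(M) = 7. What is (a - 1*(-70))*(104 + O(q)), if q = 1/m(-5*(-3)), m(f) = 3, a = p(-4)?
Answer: 104258/13 ≈ 8019.8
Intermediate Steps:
a = 7
q = ⅓ (q = 1/3 = ⅓ ≈ 0.33333)
O(C) = 2*C/(4 + C) (O(C) = (2*C)/(4 + C) = 2*C/(4 + C))
(a - 1*(-70))*(104 + O(q)) = (7 - 1*(-70))*(104 + 2*(⅓)/(4 + ⅓)) = (7 + 70)*(104 + 2*(⅓)/(13/3)) = 77*(104 + 2*(⅓)*(3/13)) = 77*(104 + 2/13) = 77*(1354/13) = 104258/13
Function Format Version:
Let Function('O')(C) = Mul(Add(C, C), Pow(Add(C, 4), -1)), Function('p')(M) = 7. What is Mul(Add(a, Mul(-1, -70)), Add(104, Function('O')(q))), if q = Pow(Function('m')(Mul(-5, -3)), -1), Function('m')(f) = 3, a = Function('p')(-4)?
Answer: Rational(104258, 13) ≈ 8019.8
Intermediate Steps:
a = 7
q = Rational(1, 3) (q = Pow(3, -1) = Rational(1, 3) ≈ 0.33333)
Function('O')(C) = Mul(2, C, Pow(Add(4, C), -1)) (Function('O')(C) = Mul(Mul(2, C), Pow(Add(4, C), -1)) = Mul(2, C, Pow(Add(4, C), -1)))
Mul(Add(a, Mul(-1, -70)), Add(104, Function('O')(q))) = Mul(Add(7, Mul(-1, -70)), Add(104, Mul(2, Rational(1, 3), Pow(Add(4, Rational(1, 3)), -1)))) = Mul(Add(7, 70), Add(104, Mul(2, Rational(1, 3), Pow(Rational(13, 3), -1)))) = Mul(77, Add(104, Mul(2, Rational(1, 3), Rational(3, 13)))) = Mul(77, Add(104, Rational(2, 13))) = Mul(77, Rational(1354, 13)) = Rational(104258, 13)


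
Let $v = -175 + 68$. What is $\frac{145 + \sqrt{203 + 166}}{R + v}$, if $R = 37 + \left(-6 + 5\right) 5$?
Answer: $- \frac{29}{15} - \frac{\sqrt{41}}{25} \approx -2.1895$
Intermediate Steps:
$R = 32$ ($R = 37 - 5 = 32$)
$v = -107$
$\frac{145 + \sqrt{203 + 166}}{R + v} = \frac{145 + \sqrt{203 + 166}}{32 - 107} = \frac{145 + \sqrt{369}}{-75} = \left(145 + 3 \sqrt{41}\right) \left(- \frac{1}{75}\right) = - \frac{29}{15} - \frac{\sqrt{41}}{25}$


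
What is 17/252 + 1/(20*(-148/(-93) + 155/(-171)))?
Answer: 321299/2287530 ≈ 0.14046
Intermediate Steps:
17/252 + 1/(20*(-148/(-93) + 155/(-171))) = 17*(1/252) + 1/(20*(-148*(-1/93) + 155*(-1/171))) = 17/252 + 1/(20*(148/93 - 155/171)) = 17/252 + 1/(20*(3631/5301)) = 17/252 + (1/20)*(5301/3631) = 17/252 + 5301/72620 = 321299/2287530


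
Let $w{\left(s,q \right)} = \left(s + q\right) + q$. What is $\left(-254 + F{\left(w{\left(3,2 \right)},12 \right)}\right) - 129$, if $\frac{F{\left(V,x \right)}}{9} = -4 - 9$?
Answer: $-500$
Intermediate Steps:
$w{\left(s,q \right)} = s + 2 q$ ($w{\left(s,q \right)} = \left(q + s\right) + q = s + 2 q$)
$F{\left(V,x \right)} = -117$ ($F{\left(V,x \right)} = 9 \left(-4 - 9\right) = 9 \left(-13\right) = -117$)
$\left(-254 + F{\left(w{\left(3,2 \right)},12 \right)}\right) - 129 = \left(-254 - 117\right) - 129 = -371 - 129 = -500$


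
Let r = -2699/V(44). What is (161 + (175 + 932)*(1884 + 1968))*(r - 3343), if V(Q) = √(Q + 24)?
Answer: -14255638475 - 11509413175*√17/34 ≈ -1.5651e+10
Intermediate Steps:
V(Q) = √(24 + Q)
r = -2699*√17/34 (r = -2699/√(24 + 44) = -2699*√17/34 ≈ -327.30)
(161 + (175 + 932)*(1884 + 1968))*(r - 3343) = (161 + (175 + 932)*(1884 + 1968))*(-2699*√17/34 - 3343) = (161 + 1107*3852)*(-3343 - 2699*√17/34) = (161 + 4264164)*(-3343 - 2699*√17/34) = 4264325*(-3343 - 2699*√17/34) = -14255638475 - 11509413175*√17/34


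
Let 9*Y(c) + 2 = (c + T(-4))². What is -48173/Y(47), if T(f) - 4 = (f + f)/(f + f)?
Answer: -433557/2702 ≈ -160.46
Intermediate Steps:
T(f) = 5 (T(f) = 4 + (f + f)/(f + f) = 4 + (2*f)/((2*f)) = 4 + (2*f)*(1/(2*f)) = 4 + 1 = 5)
Y(c) = -2/9 + (5 + c)²/9 (Y(c) = -2/9 + (c + 5)²/9 = -2/9 + (5 + c)²/9)
-48173/Y(47) = -48173/(-2/9 + (5 + 47)²/9) = -48173/(-2/9 + (⅑)*52²) = -48173/(-2/9 + (⅑)*2704) = -48173/(-2/9 + 2704/9) = -48173/2702/9 = -48173*9/2702 = -433557/2702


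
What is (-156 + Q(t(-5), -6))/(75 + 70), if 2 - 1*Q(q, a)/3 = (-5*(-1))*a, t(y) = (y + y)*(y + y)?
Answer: -12/29 ≈ -0.41379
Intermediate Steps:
t(y) = 4*y² (t(y) = (2*y)*(2*y) = 4*y²)
Q(q, a) = 6 - 15*a (Q(q, a) = 6 - 3*(-5*(-1))*a = 6 - 15*a)
(-156 + Q(t(-5), -6))/(75 + 70) = (-156 + (6 - 15*(-6)))/(75 + 70) = (-156 + (6 + 90))/145 = (-156 + 96)*(1/145) = -60*1/145 = -12/29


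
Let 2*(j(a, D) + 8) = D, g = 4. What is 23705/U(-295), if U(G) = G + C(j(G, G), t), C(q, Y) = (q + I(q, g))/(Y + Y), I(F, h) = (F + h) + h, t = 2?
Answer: -94820/1483 ≈ -63.938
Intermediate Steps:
j(a, D) = -8 + D/2
I(F, h) = F + 2*h
C(q, Y) = (8 + 2*q)/(2*Y) (C(q, Y) = (q + (q + 2*4))/(Y + Y) = (q + (q + 8))/((2*Y)) = (q + (8 + q))*(1/(2*Y)) = (8 + 2*q)*(1/(2*Y)) = (8 + 2*q)/(2*Y))
U(G) = -2 + 5*G/4 (U(G) = G + (4 + (-8 + G/2))/2 = G + (-4 + G/2)/2 = G + (-2 + G/4) = -2 + 5*G/4)
23705/U(-295) = 23705/(-2 + (5/4)*(-295)) = 23705/(-2 - 1475/4) = 23705/(-1483/4) = 23705*(-4/1483) = -94820/1483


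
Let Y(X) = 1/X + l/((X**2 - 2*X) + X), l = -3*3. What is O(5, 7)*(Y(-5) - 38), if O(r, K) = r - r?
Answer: 0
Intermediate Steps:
O(r, K) = 0
l = -9
Y(X) = 1/X - 9/(X**2 - X) (Y(X) = 1/X - 9/((X**2 - 2*X) + X) = 1/X - 9/(X**2 - X))
O(5, 7)*(Y(-5) - 38) = 0*((-10 - 5)/((-5)*(-1 - 5)) - 38) = 0*(-1/5*(-15)/(-6) - 38) = 0*(-1/5*(-1/6)*(-15) - 38) = 0*(-1/2 - 38) = 0*(-77/2) = 0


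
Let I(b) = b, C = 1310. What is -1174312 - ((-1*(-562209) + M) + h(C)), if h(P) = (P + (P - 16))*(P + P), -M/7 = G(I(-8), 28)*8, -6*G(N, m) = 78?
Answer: -8559729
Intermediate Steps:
G(N, m) = -13 (G(N, m) = -⅙*78 = -13)
M = 728 (M = -(-91)*8 = -7*(-104) = 728)
h(P) = 2*P*(-16 + 2*P) (h(P) = (P + (-16 + P))*(2*P) = (-16 + 2*P)*(2*P) = 2*P*(-16 + 2*P))
-1174312 - ((-1*(-562209) + M) + h(C)) = -1174312 - ((-1*(-562209) + 728) + 4*1310*(-8 + 1310)) = -1174312 - ((562209 + 728) + 4*1310*1302) = -1174312 - (562937 + 6822480) = -1174312 - 1*7385417 = -1174312 - 7385417 = -8559729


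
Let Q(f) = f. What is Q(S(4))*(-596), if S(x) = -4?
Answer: 2384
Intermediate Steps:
Q(S(4))*(-596) = -4*(-596) = 2384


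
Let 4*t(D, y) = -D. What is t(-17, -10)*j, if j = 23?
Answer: 391/4 ≈ 97.750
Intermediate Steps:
t(D, y) = -D/4 (t(D, y) = (-D)/4 = -D/4)
t(-17, -10)*j = -¼*(-17)*23 = (17/4)*23 = 391/4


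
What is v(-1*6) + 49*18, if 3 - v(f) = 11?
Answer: 874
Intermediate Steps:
v(f) = -8 (v(f) = 3 - 1*11 = 3 - 11 = -8)
v(-1*6) + 49*18 = -8 + 49*18 = -8 + 882 = 874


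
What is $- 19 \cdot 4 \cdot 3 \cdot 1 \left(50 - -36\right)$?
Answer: $-19608$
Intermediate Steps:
$- 19 \cdot 4 \cdot 3 \cdot 1 \left(50 - -36\right) = - 19 \cdot 12 \cdot 1 \left(50 + 36\right) = \left(-19\right) 12 \cdot 86 = \left(-228\right) 86 = -19608$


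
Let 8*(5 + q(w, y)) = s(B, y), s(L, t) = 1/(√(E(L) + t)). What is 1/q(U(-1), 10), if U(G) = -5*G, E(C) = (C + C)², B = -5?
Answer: -35200/175999 - 8*√110/175999 ≈ -0.20048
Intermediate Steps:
E(C) = 4*C² (E(C) = (2*C)² = 4*C²)
s(L, t) = (t + 4*L²)^(-½) (s(L, t) = 1/(√(4*L² + t)) = 1/(√(t + 4*L²)) = (t + 4*L²)^(-½))
q(w, y) = -5 + 1/(8*√(100 + y)) (q(w, y) = -5 + 1/(8*√(y + 4*(-5)²)) = -5 + 1/(8*√(y + 4*25)) = -5 + 1/(8*√(y + 100)) = -5 + 1/(8*√(100 + y)))
1/q(U(-1), 10) = 1/(-5 + 1/(8*√(100 + 10))) = 1/(-5 + 1/(8*√110)) = 1/(-5 + (√110/110)/8) = 1/(-5 + √110/880)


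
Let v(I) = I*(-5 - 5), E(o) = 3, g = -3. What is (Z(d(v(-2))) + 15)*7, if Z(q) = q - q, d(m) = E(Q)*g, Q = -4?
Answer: 105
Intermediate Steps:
v(I) = -10*I (v(I) = I*(-10) = -10*I)
d(m) = -9 (d(m) = 3*(-3) = -9)
Z(q) = 0
(Z(d(v(-2))) + 15)*7 = (0 + 15)*7 = 15*7 = 105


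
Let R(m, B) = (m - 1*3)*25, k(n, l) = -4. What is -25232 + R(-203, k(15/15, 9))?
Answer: -30382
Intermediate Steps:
R(m, B) = -75 + 25*m (R(m, B) = (m - 3)*25 = (-3 + m)*25 = -75 + 25*m)
-25232 + R(-203, k(15/15, 9)) = -25232 + (-75 + 25*(-203)) = -25232 + (-75 - 5075) = -25232 - 5150 = -30382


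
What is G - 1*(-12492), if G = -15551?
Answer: -3059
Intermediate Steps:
G - 1*(-12492) = -15551 - 1*(-12492) = -15551 + 12492 = -3059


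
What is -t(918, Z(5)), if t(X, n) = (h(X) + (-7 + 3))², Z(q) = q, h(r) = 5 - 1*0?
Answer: -1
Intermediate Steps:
h(r) = 5 (h(r) = 5 + 0 = 5)
t(X, n) = 1 (t(X, n) = (5 + (-7 + 3))² = (5 - 4)² = 1² = 1)
-t(918, Z(5)) = -1*1 = -1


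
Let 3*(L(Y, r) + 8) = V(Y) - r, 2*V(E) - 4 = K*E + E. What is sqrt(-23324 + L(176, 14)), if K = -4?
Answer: 8*I*sqrt(366) ≈ 153.05*I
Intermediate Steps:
V(E) = 2 - 3*E/2 (V(E) = 2 + (-4*E + E)/2 = 2 + (-3*E)/2 = 2 - 3*E/2)
L(Y, r) = -22/3 - Y/2 - r/3 (L(Y, r) = -8 + ((2 - 3*Y/2) - r)/3 = -8 + (2 - r - 3*Y/2)/3 = -8 + (2/3 - Y/2 - r/3) = -22/3 - Y/2 - r/3)
sqrt(-23324 + L(176, 14)) = sqrt(-23324 + (-22/3 - 1/2*176 - 1/3*14)) = sqrt(-23324 + (-22/3 - 88 - 14/3)) = sqrt(-23324 - 100) = sqrt(-23424) = 8*I*sqrt(366)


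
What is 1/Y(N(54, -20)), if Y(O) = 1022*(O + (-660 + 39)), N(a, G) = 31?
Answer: -1/602980 ≈ -1.6584e-6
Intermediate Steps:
Y(O) = -634662 + 1022*O (Y(O) = 1022*(O - 621) = 1022*(-621 + O) = -634662 + 1022*O)
1/Y(N(54, -20)) = 1/(-634662 + 1022*31) = 1/(-634662 + 31682) = 1/(-602980) = -1/602980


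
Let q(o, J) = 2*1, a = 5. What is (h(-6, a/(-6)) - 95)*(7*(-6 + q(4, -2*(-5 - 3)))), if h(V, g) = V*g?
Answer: 2520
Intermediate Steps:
q(o, J) = 2
(h(-6, a/(-6)) - 95)*(7*(-6 + q(4, -2*(-5 - 3)))) = (-30/(-6) - 95)*(7*(-6 + 2)) = (-30*(-1)/6 - 95)*(7*(-4)) = (-6*(-5/6) - 95)*(-28) = (5 - 95)*(-28) = -90*(-28) = 2520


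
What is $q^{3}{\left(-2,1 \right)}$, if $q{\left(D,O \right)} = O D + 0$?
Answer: $-8$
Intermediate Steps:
$q{\left(D,O \right)} = D O$ ($q{\left(D,O \right)} = D O + 0 = D O$)
$q^{3}{\left(-2,1 \right)} = \left(\left(-2\right) 1\right)^{3} = \left(-2\right)^{3} = -8$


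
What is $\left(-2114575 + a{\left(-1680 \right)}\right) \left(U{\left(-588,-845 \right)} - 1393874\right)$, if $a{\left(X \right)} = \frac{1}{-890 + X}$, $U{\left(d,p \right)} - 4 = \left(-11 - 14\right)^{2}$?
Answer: $\frac{1514306217858399}{514} \approx 2.9461 \cdot 10^{12}$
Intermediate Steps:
$U{\left(d,p \right)} = 629$ ($U{\left(d,p \right)} = 4 + \left(-11 - 14\right)^{2} = 4 + \left(-25\right)^{2} = 4 + 625 = 629$)
$\left(-2114575 + a{\left(-1680 \right)}\right) \left(U{\left(-588,-845 \right)} - 1393874\right) = \left(-2114575 + \frac{1}{-890 - 1680}\right) \left(629 - 1393874\right) = \left(-2114575 + \frac{1}{-2570}\right) \left(-1393245\right) = \left(-2114575 - \frac{1}{2570}\right) \left(-1393245\right) = \left(- \frac{5434457751}{2570}\right) \left(-1393245\right) = \frac{1514306217858399}{514}$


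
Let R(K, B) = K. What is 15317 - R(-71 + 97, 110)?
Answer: 15291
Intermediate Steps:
15317 - R(-71 + 97, 110) = 15317 - (-71 + 97) = 15317 - 1*26 = 15317 - 26 = 15291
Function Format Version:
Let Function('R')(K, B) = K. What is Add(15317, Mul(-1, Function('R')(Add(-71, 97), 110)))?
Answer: 15291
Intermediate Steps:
Add(15317, Mul(-1, Function('R')(Add(-71, 97), 110))) = Add(15317, Mul(-1, Add(-71, 97))) = Add(15317, Mul(-1, 26)) = Add(15317, -26) = 15291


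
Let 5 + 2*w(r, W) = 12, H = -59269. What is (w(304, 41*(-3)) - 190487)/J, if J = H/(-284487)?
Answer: -15482879847/16934 ≈ -9.1431e+5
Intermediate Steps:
w(r, W) = 7/2 (w(r, W) = -5/2 + (½)*12 = -5/2 + 6 = 7/2)
J = 8467/40641 (J = -59269/(-284487) = -59269*(-1/284487) = 8467/40641 ≈ 0.20834)
(w(304, 41*(-3)) - 190487)/J = (7/2 - 190487)/(8467/40641) = -380967/2*40641/8467 = -15482879847/16934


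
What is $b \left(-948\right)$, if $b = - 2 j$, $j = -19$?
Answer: $-36024$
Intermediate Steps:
$b = 38$ ($b = \left(-2\right) \left(-19\right) = 38$)
$b \left(-948\right) = 38 \left(-948\right) = -36024$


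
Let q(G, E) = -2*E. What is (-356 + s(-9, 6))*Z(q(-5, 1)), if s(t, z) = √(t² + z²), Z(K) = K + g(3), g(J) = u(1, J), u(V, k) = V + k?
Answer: -712 + 6*√13 ≈ -690.37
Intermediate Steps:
g(J) = 1 + J
Z(K) = 4 + K (Z(K) = K + (1 + 3) = K + 4 = 4 + K)
(-356 + s(-9, 6))*Z(q(-5, 1)) = (-356 + √((-9)² + 6²))*(4 - 2*1) = (-356 + √(81 + 36))*(4 - 2) = (-356 + √117)*2 = (-356 + 3*√13)*2 = -712 + 6*√13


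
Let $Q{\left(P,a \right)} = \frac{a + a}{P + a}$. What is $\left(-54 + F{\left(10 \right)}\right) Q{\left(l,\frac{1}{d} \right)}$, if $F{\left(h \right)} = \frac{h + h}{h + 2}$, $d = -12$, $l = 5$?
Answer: $\frac{314}{177} \approx 1.774$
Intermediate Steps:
$Q{\left(P,a \right)} = \frac{2 a}{P + a}$
$F{\left(h \right)} = \frac{2 h}{2 + h}$
$\left(-54 + F{\left(10 \right)}\right) Q{\left(l,\frac{1}{d} \right)} = \left(-54 + 2 \cdot 10 \frac{1}{2 + 10}\right) \frac{2}{\left(-12\right) \left(5 + \frac{1}{-12}\right)} = \left(-54 + 2 \cdot 10 \cdot \frac{1}{12}\right) 2 \left(- \frac{1}{12}\right) \frac{1}{5 - \frac{1}{12}} = \left(-54 + 2 \cdot 10 \cdot \frac{1}{12}\right) 2 \left(- \frac{1}{12}\right) \frac{1}{\frac{59}{12}} = \left(-54 + \frac{5}{3}\right) 2 \left(- \frac{1}{12}\right) \frac{12}{59} = \left(- \frac{157}{3}\right) \left(- \frac{2}{59}\right) = \frac{314}{177}$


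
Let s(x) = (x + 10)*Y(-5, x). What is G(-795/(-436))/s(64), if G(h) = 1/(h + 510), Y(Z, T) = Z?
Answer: -218/41283675 ≈ -5.2805e-6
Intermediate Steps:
G(h) = 1/(510 + h)
s(x) = -50 - 5*x (s(x) = (x + 10)*(-5) = (10 + x)*(-5) = -50 - 5*x)
G(-795/(-436))/s(64) = 1/((510 - 795/(-436))*(-50 - 5*64)) = 1/((510 - 795*(-1/436))*(-50 - 320)) = 1/((510 + 795/436)*(-370)) = -1/370/(223155/436) = (436/223155)*(-1/370) = -218/41283675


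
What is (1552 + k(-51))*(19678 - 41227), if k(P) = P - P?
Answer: -33444048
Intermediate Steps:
k(P) = 0
(1552 + k(-51))*(19678 - 41227) = (1552 + 0)*(19678 - 41227) = 1552*(-21549) = -33444048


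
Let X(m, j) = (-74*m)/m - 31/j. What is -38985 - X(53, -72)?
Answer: -2801623/72 ≈ -38911.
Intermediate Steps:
X(m, j) = -74 - 31/j
-38985 - X(53, -72) = -38985 - (-74 - 31/(-72)) = -38985 - (-74 - 31*(-1/72)) = -38985 - (-74 + 31/72) = -38985 - 1*(-5297/72) = -38985 + 5297/72 = -2801623/72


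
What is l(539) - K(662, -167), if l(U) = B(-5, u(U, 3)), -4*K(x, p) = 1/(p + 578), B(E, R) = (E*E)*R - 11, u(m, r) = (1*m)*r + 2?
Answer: 66522817/1644 ≈ 40464.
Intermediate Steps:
u(m, r) = 2 + m*r (u(m, r) = m*r + 2 = 2 + m*r)
B(E, R) = -11 + R*E² (B(E, R) = E²*R - 11 = R*E² - 11 = -11 + R*E²)
K(x, p) = -1/(4*(578 + p)) (K(x, p) = -1/(4*(p + 578)) = -1/(4*(578 + p)))
l(U) = 39 + 75*U (l(U) = -11 + (2 + U*3)*(-5)² = -11 + (2 + 3*U)*25 = -11 + (50 + 75*U) = 39 + 75*U)
l(539) - K(662, -167) = (39 + 75*539) - (-1)/(2312 + 4*(-167)) = (39 + 40425) - (-1)/(2312 - 668) = 40464 - (-1)/1644 = 40464 - 1*(-1/1644) = 40464 + 1/1644 = 66522817/1644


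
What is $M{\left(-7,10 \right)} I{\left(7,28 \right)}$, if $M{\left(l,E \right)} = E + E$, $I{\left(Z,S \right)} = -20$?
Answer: $-400$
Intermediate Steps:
$M{\left(l,E \right)} = 2 E$
$M{\left(-7,10 \right)} I{\left(7,28 \right)} = 2 \cdot 10 \left(-20\right) = 20 \left(-20\right) = -400$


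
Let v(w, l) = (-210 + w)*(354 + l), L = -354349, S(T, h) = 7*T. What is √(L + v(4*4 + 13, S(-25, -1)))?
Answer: 6*I*√10743 ≈ 621.89*I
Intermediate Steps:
√(L + v(4*4 + 13, S(-25, -1))) = √(-354349 + (-74340 - 1470*(-25) + 354*(4*4 + 13) + (7*(-25))*(4*4 + 13))) = √(-354349 + (-74340 - 210*(-175) + 354*(16 + 13) - 175*(16 + 13))) = √(-354349 + (-74340 + 36750 + 354*29 - 175*29)) = √(-354349 + (-74340 + 36750 + 10266 - 5075)) = √(-354349 - 32399) = √(-386748) = 6*I*√10743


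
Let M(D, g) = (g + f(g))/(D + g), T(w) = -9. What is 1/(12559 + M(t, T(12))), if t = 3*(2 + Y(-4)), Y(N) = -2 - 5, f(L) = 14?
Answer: 24/301411 ≈ 7.9626e-5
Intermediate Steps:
Y(N) = -7
t = -15 (t = 3*(2 - 7) = 3*(-5) = -15)
M(D, g) = (14 + g)/(D + g) (M(D, g) = (g + 14)/(D + g) = (14 + g)/(D + g))
1/(12559 + M(t, T(12))) = 1/(12559 + (14 - 9)/(-15 - 9)) = 1/(12559 + 5/(-24)) = 1/(12559 - 1/24*5) = 1/(12559 - 5/24) = 1/(301411/24) = 24/301411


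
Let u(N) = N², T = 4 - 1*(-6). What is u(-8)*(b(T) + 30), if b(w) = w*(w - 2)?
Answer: 7040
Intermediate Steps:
T = 10 (T = 4 + 6 = 10)
b(w) = w*(-2 + w)
u(-8)*(b(T) + 30) = (-8)²*(10*(-2 + 10) + 30) = 64*(10*8 + 30) = 64*(80 + 30) = 64*110 = 7040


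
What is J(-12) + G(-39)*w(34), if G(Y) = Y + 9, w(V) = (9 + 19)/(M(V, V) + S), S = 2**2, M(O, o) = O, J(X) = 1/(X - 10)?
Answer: -9259/418 ≈ -22.151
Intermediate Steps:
J(X) = 1/(-10 + X)
S = 4
w(V) = 28/(4 + V) (w(V) = (9 + 19)/(V + 4) = 28/(4 + V))
G(Y) = 9 + Y
J(-12) + G(-39)*w(34) = 1/(-10 - 12) + (9 - 39)*(28/(4 + 34)) = 1/(-22) - 840/38 = -1/22 - 840/38 = -1/22 - 30*14/19 = -1/22 - 420/19 = -9259/418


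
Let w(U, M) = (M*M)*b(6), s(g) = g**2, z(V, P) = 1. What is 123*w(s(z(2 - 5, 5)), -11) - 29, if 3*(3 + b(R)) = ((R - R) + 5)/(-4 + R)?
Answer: -64551/2 ≈ -32276.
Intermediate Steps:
b(R) = -3 + 5/(3*(-4 + R)) (b(R) = -3 + (((R - R) + 5)/(-4 + R))/3 = -3 + ((0 + 5)/(-4 + R))/3 = -3 + (5/(-4 + R))/3 = -3 + 5/(3*(-4 + R)))
w(U, M) = -13*M**2/6 (w(U, M) = (M*M)*((41 - 9*6)/(3*(-4 + 6))) = M**2*((1/3)*(41 - 54)/2) = M**2*((1/3)*(1/2)*(-13)) = M**2*(-13/6) = -13*M**2/6)
123*w(s(z(2 - 5, 5)), -11) - 29 = 123*(-13/6*(-11)**2) - 29 = 123*(-13/6*121) - 29 = 123*(-1573/6) - 29 = -64493/2 - 29 = -64551/2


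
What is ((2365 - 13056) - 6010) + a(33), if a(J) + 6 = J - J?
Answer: -16707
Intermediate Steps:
a(J) = -6 (a(J) = -6 + (J - J) = -6 + 0 = -6)
((2365 - 13056) - 6010) + a(33) = ((2365 - 13056) - 6010) - 6 = (-10691 - 6010) - 6 = -16701 - 6 = -16707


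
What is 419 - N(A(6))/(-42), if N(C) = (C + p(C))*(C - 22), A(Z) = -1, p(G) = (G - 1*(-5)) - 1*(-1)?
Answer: 8753/21 ≈ 416.81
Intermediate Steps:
p(G) = 6 + G (p(G) = (G + 5) + 1 = (5 + G) + 1 = 6 + G)
N(C) = (-22 + C)*(6 + 2*C) (N(C) = (C + (6 + C))*(C - 22) = (6 + 2*C)*(-22 + C) = (-22 + C)*(6 + 2*C))
419 - N(A(6))/(-42) = 419 - (-132 - 38*(-1) + 2*(-1)²)/(-42) = 419 - (-132 + 38 + 2*1)*(-1)/42 = 419 - (-132 + 38 + 2)*(-1)/42 = 419 - (-92)*(-1)/42 = 419 - 1*46/21 = 419 - 46/21 = 8753/21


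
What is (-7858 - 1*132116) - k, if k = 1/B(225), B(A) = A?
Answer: -31494151/225 ≈ -1.3997e+5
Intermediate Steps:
k = 1/225 ≈ 0.0044444
(-7858 - 1*132116) - k = (-7858 - 1*132116) - 1*1/225 = (-7858 - 132116) - 1/225 = -139974 - 1/225 = -31494151/225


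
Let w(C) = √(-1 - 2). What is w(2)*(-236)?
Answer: -236*I*√3 ≈ -408.76*I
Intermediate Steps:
w(C) = I*√3 (w(C) = √(-3) = I*√3)
w(2)*(-236) = (I*√3)*(-236) = -236*I*√3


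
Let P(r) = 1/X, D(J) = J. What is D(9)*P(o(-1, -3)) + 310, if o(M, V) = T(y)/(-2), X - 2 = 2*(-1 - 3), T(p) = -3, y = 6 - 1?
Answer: 617/2 ≈ 308.50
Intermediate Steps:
y = 5
X = -6 (X = 2 + 2*(-1 - 3) = 2 + 2*(-4) = 2 - 8 = -6)
o(M, V) = 3/2 (o(M, V) = -3/(-2) = -3*(-½) = 3/2)
P(r) = -⅙ (P(r) = 1/(-6) = -⅙)
D(9)*P(o(-1, -3)) + 310 = 9*(-⅙) + 310 = -3/2 + 310 = 617/2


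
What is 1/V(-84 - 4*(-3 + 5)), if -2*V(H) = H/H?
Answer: -2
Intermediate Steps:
V(H) = -½ (V(H) = -H/(2*H) = -½*1 = -½)
1/V(-84 - 4*(-3 + 5)) = 1/(-½) = -2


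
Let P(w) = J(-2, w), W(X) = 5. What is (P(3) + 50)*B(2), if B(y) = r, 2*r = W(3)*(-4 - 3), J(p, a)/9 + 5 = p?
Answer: 455/2 ≈ 227.50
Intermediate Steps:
J(p, a) = -45 + 9*p
P(w) = -63 (P(w) = -45 + 9*(-2) = -45 - 18 = -63)
r = -35/2 (r = (5*(-4 - 3))/2 = (5*(-7))/2 = (½)*(-35) = -35/2 ≈ -17.500)
B(y) = -35/2
(P(3) + 50)*B(2) = (-63 + 50)*(-35/2) = -13*(-35/2) = 455/2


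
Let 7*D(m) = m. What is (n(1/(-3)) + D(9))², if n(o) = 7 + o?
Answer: 27889/441 ≈ 63.240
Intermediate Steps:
D(m) = m/7
(n(1/(-3)) + D(9))² = ((7 + 1/(-3)) + (⅐)*9)² = ((7 - ⅓) + 9/7)² = (20/3 + 9/7)² = (167/21)² = 27889/441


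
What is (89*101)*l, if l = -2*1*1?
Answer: -17978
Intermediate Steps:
l = -2 (l = -2*1 = -2)
(89*101)*l = (89*101)*(-2) = 8989*(-2) = -17978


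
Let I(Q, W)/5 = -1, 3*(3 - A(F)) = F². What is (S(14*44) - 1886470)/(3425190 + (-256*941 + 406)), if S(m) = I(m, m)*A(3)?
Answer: -188647/318470 ≈ -0.59235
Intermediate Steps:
A(F) = 3 - F²/3
I(Q, W) = -5 (I(Q, W) = 5*(-1) = -5)
S(m) = 0 (S(m) = -5*(3 - ⅓*3²) = -5*(3 - ⅓*9) = -5*(3 - 3) = -5*0 = 0)
(S(14*44) - 1886470)/(3425190 + (-256*941 + 406)) = (0 - 1886470)/(3425190 + (-256*941 + 406)) = -1886470/(3425190 + (-240896 + 406)) = -1886470/(3425190 - 240490) = -1886470/3184700 = -1886470*1/3184700 = -188647/318470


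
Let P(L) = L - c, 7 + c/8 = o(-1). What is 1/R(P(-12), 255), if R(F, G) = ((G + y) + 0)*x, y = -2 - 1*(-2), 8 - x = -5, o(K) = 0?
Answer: 1/3315 ≈ 0.00030166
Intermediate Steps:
x = 13 (x = 8 - 1*(-5) = 8 + 5 = 13)
c = -56 (c = -56 + 8*0 = -56 + 0 = -56)
y = 0 (y = -2 + 2 = 0)
P(L) = 56 + L (P(L) = L - 1*(-56) = L + 56 = 56 + L)
R(F, G) = 13*G (R(F, G) = ((G + 0) + 0)*13 = (G + 0)*13 = G*13 = 13*G)
1/R(P(-12), 255) = 1/(13*255) = 1/3315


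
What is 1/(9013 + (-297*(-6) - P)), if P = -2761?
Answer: 1/13556 ≈ 7.3768e-5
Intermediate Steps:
1/(9013 + (-297*(-6) - P)) = 1/(9013 + (-297*(-6) - 1*(-2761))) = 1/(9013 + (1782 + 2761)) = 1/(9013 + 4543) = 1/13556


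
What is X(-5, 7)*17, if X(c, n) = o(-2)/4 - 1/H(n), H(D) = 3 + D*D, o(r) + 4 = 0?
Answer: -901/52 ≈ -17.327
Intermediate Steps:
o(r) = -4 (o(r) = -4 + 0 = -4)
H(D) = 3 + D²
X(c, n) = -1 - 1/(3 + n²) (X(c, n) = -4/4 - 1/(3 + n²) = -4*¼ - 1/(3 + n²) = -1 - 1/(3 + n²))
X(-5, 7)*17 = ((-4 - 1*7²)/(3 + 7²))*17 = ((-4 - 1*49)/(3 + 49))*17 = ((-4 - 49)/52)*17 = ((1/52)*(-53))*17 = -53/52*17 = -901/52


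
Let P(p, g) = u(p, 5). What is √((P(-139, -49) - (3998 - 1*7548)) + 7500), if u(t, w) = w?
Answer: √11055 ≈ 105.14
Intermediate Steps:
P(p, g) = 5
√((P(-139, -49) - (3998 - 1*7548)) + 7500) = √((5 - (3998 - 1*7548)) + 7500) = √((5 - (3998 - 7548)) + 7500) = √((5 - 1*(-3550)) + 7500) = √((5 + 3550) + 7500) = √(3555 + 7500) = √11055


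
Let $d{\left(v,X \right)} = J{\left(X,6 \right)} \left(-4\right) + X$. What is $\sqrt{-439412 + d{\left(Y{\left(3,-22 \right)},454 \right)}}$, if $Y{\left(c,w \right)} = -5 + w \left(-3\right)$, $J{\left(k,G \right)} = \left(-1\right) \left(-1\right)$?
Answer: $i \sqrt{438962} \approx 662.54 i$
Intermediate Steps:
$J{\left(k,G \right)} = 1$
$Y{\left(c,w \right)} = -5 - 3 w$
$d{\left(v,X \right)} = -4 + X$ ($d{\left(v,X \right)} = 1 \left(-4\right) + X = -4 + X$)
$\sqrt{-439412 + d{\left(Y{\left(3,-22 \right)},454 \right)}} = \sqrt{-439412 + \left(-4 + 454\right)} = \sqrt{-439412 + 450} = \sqrt{-438962} = i \sqrt{438962}$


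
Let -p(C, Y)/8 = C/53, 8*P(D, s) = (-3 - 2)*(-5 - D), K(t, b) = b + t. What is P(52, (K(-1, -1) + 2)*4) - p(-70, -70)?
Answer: 10625/424 ≈ 25.059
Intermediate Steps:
P(D, s) = 25/8 + 5*D/8 (P(D, s) = ((-3 - 2)*(-5 - D))/8 = (-5*(-5 - D))/8 = (25 + 5*D)/8 = 25/8 + 5*D/8)
p(C, Y) = -8*C/53
P(52, (K(-1, -1) + 2)*4) - p(-70, -70) = (25/8 + (5/8)*52) - (-8)*(-70)/53 = (25/8 + 65/2) - 1*560/53 = 285/8 - 560/53 = 10625/424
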